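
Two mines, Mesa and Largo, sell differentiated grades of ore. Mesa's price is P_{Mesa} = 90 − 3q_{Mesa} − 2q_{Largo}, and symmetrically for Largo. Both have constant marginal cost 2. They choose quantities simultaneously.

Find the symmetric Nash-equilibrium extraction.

11

Mine Mesa's profit: π = q_{Mesa}(90 − 3q_{Mesa} − 2q_{Largo}) − 2q_{Mesa}.
∂π/∂q_{Mesa} = 88 − 6q_{Mesa} − 2q_{Largo} = 0 ⇒ q_{Mesa} = 44/3 − (1/3)q_{Largo}.
The game is symmetric, so in equilibrium q_{Largo} = q_{Mesa}: the reaction function gives (4/3)q_{Mesa} = 44/3, hence q_{Mesa} = 11.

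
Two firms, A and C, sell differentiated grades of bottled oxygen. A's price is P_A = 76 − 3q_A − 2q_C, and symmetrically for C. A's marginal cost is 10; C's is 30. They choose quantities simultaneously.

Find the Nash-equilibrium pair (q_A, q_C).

9.5, 4.5

Firm A's profit: π = q_A(76 − 3q_A − 2q_C) − 10q_A.
∂π/∂q_A = 66 − 6q_A − 2q_C = 0 ⇒ q_A = 11 − (1/3)q_C.
Similarly q_C = 23/3 − (1/3)q_A.
Plugging q_C into A's best response: q_A = 11 − (1/3)(23/3 − (1/3)q_A) ⇒ (8/9)q_A = 76/9, so q_A = 9.5.
Then q_C = 23/3 − (1/3)·9.5 = 4.5.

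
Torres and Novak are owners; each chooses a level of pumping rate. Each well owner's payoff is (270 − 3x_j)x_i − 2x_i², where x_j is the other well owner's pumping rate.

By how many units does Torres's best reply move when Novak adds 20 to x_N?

-15

Torres's payoff is (270 − 3x_N)x_T − 2x_T².
∂π/∂x_T = 270 − 3x_N − 4x_T = 0, so x_T = 67.5 − 0.75x_N.
The reaction-function slope is −0.75, so a 20-unit rise in x_N moves x_T by −0.75 × 20 = −15. Torres's best response falls — the actions are strategic substitutes.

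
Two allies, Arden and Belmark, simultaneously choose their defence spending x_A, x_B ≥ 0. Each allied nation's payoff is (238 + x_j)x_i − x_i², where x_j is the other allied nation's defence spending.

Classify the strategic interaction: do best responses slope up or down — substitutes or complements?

Arden's payoff is (238 + x_B)x_A − x_A².
∂π/∂x_A = 238 + x_B − 2x_A = 0, so x_A = 119 + 0.5x_B.
The best-response slope dx_A/dx_B = 0.5 > 0: the reaction function is upward-sloping, so the choices are strategic complements.

strategic complements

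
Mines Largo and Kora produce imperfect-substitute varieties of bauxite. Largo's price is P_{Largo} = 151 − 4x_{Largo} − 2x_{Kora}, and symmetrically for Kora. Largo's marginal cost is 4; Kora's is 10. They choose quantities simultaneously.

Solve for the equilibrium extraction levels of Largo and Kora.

14.9, 13.9

Mine Largo's profit: π = x_{Largo}(151 − 4x_{Largo} − 2x_{Kora}) − 4x_{Largo}.
∂π/∂x_{Largo} = 147 − 8x_{Largo} − 2x_{Kora} = 0 ⇒ x_{Largo} = 18.375 − 0.25x_{Kora}.
Similarly x_{Kora} = 17.625 − 0.25x_{Largo}.
Substituting the second reaction function into the first: x_{Largo} = 18.375 − 0.25(17.625 − 0.25x_{Largo}), which gives 0.9375x_{Largo} = 447/32 ⇒ x_{Largo} = 14.9.
Then x_{Kora} = 17.625 − 0.25·14.9 = 13.9.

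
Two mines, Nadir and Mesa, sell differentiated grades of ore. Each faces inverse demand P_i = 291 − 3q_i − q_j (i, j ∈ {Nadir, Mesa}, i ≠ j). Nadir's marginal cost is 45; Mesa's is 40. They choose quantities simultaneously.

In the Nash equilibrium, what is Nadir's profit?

Mine Nadir's profit: π = q_{Nadir}(291 − 3q_{Nadir} − q_{Mesa}) − 45q_{Nadir}.
∂π/∂q_{Nadir} = 246 − 6q_{Nadir} − q_{Mesa} = 0 ⇒ q_{Nadir} = 41 − (1/6)q_{Mesa}.
Similarly q_{Mesa} = 251/6 − (1/6)q_{Nadir}.
Substituting the second reaction function into the first: q_{Nadir} = 41 − (1/6)(251/6 − (1/6)q_{Nadir}), which gives (35/36)q_{Nadir} = 1225/36 ⇒ q_{Nadir} = 35.
Then q_{Mesa} = 251/6 − (1/6)·35 = 36.
P_{Nadir} = 291 − 3·35 − 36 = 150.
Profit = (150 − 45)·35 = 3675.

3675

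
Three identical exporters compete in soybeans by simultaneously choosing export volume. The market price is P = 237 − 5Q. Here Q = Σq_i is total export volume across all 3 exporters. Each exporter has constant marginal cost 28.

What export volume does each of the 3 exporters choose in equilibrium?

A representative exporter's profit is π_i = q_i(237 − 5Q) − 28q_i, with Q = q_i + Σ_{j≠i} q_j.
First-order condition: 209 − 10q_i − 5Σ_{j≠i} q_j = 0.
Imposing symmetry (q_j = q for all j) turns Σ_{j≠i} q_j into 2q, so 209 = 20q and q = 10.45.

10.45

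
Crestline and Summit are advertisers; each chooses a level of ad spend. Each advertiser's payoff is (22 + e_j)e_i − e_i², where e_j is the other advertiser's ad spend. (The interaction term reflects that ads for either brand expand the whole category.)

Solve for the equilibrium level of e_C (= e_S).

22

Crestline's payoff is (22 + e_S)e_C − e_C².
∂π/∂e_C = 22 + e_S − 2e_C = 0, so e_C = 11 + 0.5e_S.
By symmetry e_S = e_C; substituting into the reaction function, 0.5e_C = 11 and e_C = 22.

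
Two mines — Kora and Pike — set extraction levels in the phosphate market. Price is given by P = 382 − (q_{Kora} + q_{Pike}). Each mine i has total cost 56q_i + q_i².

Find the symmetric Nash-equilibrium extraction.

Mine Kora's profit: π = q_{Kora}(382 − (q_{Kora} + q_{Pike})) − 56q_{Kora} − q_{Kora}².
∂π/∂q_{Kora} = 326 − 4q_{Kora} − q_{Pike} = 0, so q_{Kora} = 81.5 − 0.25q_{Pike}.
The game is symmetric, so in equilibrium q_{Pike} = q_{Kora}: the reaction function gives 1.25q_{Kora} = 81.5, hence q_{Kora} = 65.2.

65.2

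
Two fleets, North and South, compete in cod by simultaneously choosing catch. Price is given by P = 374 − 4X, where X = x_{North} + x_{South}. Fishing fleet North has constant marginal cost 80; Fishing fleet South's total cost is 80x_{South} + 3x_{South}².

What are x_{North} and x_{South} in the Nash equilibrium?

30.625, 12.25

Fishing fleet North's profit: π = x_{North}(374 − 4(x_{North} + x_{South})) − 80x_{North}.
∂π/∂x_{North} = 294 − 8x_{North} − 4x_{South} = 0, so x_{North} = 36.75 − 0.5x_{South}.
For South: ∂π/∂x_{South} = 294 − 14x_{South} − 4x_{North} = 0 ⇒ x_{South} = 21 − (2/7)x_{North}.
Solving the two reaction functions simultaneously: (1 − (−0.5)(−2/7))x_{North} = 36.75 − 0.5·21, so (6/7)x_{North} = 26.25 and x_{North} = 30.625.
Then x_{South} = 21 − (2/7)·30.625 = 12.25.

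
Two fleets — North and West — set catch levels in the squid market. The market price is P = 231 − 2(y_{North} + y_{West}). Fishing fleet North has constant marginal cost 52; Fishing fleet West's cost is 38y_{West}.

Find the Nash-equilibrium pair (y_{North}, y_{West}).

Fishing fleet North's profit: π = y_{North}(231 − 2(y_{North} + y_{West})) − 52y_{North}.
∂π/∂y_{North} = 179 − 4y_{North} − 2y_{West} = 0, so y_{North} = 44.75 − 0.5y_{West}.
By the same steps for West: y_{West} = 48.25 − 0.5y_{North}.
Solving the two reaction functions simultaneously: (1 − (−0.5)(−0.5))y_{North} = 44.75 − 0.5·48.25, so 0.75y_{North} = 20.625 and y_{North} = 27.5.
Then y_{West} = 48.25 − 0.5·27.5 = 34.5.

27.5, 34.5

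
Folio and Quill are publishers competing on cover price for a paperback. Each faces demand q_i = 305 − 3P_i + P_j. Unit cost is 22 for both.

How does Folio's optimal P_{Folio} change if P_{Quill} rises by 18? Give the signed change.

3

Folio's profit: π = (P_{Folio} − 22)(305 − 3P_{Folio} + P_{Quill}).
∂π/∂P_{Folio} = 371 − 6P_{Folio} + P_{Quill} = 0 ⇒ P_{Folio} = 371/6 + (1/6)P_{Quill}.
The reaction-function slope is 1/6, so an 18-unit rise in P_{Quill} moves P_{Folio} by 1/6 × 18 = 3. Folio's best response rises — the actions are strategic complements.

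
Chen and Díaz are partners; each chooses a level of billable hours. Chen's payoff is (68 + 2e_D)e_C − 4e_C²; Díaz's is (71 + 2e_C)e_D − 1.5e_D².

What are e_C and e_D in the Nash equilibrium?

17.3, 35.2

Expanding Chen's payoff: 68e_C + 2e_De_C − 4e_C².
∂π/∂e_C = 68 + 2e_D − 8e_C = 0, so e_C = 8.5 + 0.25e_D.
Likewise for Díaz: e_D = 71/3 + (2/3)e_C.
Plugging e_D into Chen's best response: e_C = 8.5 + 0.25(71/3 + (2/3)e_C) ⇒ (5/6)e_C = 173/12, so e_C = 17.3.
Then e_D = 71/3 + (2/3)·17.3 = 35.2.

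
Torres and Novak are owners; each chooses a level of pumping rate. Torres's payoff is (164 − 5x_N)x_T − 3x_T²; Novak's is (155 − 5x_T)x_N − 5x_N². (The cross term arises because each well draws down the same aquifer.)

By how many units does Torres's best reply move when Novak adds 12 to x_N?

-10

Expanding Torres's payoff: 164x_T − 5x_Nx_T − 3x_T².
∂π/∂x_T = 164 − 5x_N − 6x_T = 0, so x_T = 82/3 − (5/6)x_N.
The reaction-function slope is −5/6, so a 12-unit rise in x_N moves x_T by −5/6 × 12 = −10. Torres's best response falls — the actions are strategic substitutes.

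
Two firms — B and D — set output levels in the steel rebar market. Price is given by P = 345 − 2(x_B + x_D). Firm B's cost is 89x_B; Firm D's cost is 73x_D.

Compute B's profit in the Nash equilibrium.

3200

Firm B's profit: π = x_B(345 − 2(x_B + x_D)) − 89x_B.
∂π/∂x_B = 256 − 4x_B − 2x_D = 0, so x_B = 64 − 0.5x_D.
By the same steps for D: x_D = 68 − 0.5x_B.
Substituting the second reaction function into the first: x_B = 64 − 0.5(68 − 0.5x_B), which gives 0.75x_B = 30 ⇒ x_B = 40.
Then x_D = 68 − 0.5·40 = 48.
Price P = 345 − 2·88 = 169.
B's profit: (169 − 89)·40 = 3200.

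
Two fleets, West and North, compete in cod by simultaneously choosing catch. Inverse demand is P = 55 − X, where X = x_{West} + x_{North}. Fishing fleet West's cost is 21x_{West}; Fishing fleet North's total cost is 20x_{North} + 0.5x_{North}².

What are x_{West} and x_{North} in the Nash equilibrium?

Fishing fleet West's profit: π = x_{West}(55 − (x_{West} + x_{North})) − 21x_{West}.
∂π/∂x_{West} = 34 − 2x_{West} − x_{North} = 0, so x_{West} = 17 − 0.5x_{North}.
For North: ∂π/∂x_{North} = 35 − 3x_{North} − x_{West} = 0 ⇒ x_{North} = 35/3 − (1/3)x_{West}.
Plugging x_{North} into West's best response: x_{West} = 17 − 0.5(35/3 − (1/3)x_{West}) ⇒ (5/6)x_{West} = 67/6, so x_{West} = 13.4.
Then x_{North} = 35/3 − (1/3)·13.4 = 7.2.

13.4, 7.2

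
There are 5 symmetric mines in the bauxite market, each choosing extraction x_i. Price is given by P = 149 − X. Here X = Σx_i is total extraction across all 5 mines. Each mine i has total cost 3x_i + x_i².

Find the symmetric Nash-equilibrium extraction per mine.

18.25

A representative mine's profit is π_i = x_i(149 − X) − 3x_i − x_i², with X = x_i + Σ_{j≠i} x_j.
First-order condition: 146 − 4x_i − Σ_{j≠i} x_j = 0.
With identical mines, set every x_j = x: then 146 − 4x − 4x = 0, i.e. x = 146/8 = 18.25.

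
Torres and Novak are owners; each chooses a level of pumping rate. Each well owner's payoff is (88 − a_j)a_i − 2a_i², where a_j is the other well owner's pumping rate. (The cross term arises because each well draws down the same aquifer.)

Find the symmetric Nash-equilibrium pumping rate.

17.6

Torres's payoff is (88 − a_N)a_T − 2a_T².
∂π/∂a_T = 88 − a_N − 4a_T = 0, so a_T = 22 − 0.25a_N.
The game is symmetric, so in equilibrium a_N = a_T: the reaction function gives 1.25a_T = 22, hence a_T = 17.6.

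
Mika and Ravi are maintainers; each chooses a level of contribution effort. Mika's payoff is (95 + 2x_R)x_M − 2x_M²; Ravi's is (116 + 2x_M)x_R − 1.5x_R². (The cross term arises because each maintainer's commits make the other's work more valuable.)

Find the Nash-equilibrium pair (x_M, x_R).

64.625, 81.75

Expanding Mika's payoff: 95x_M + 2x_Rx_M − 2x_M².
∂π/∂x_M = 95 + 2x_R − 4x_M = 0, so x_M = 23.75 + 0.5x_R.
Likewise for Ravi: x_R = 116/3 + (2/3)x_M.
Solving the two reaction functions simultaneously: (1 − (0.5)(2/3))x_M = 23.75 + 0.5·(116/3), so (2/3)x_M = 517/12 and x_M = 64.625.
Then x_R = 116/3 + (2/3)·64.625 = 81.75.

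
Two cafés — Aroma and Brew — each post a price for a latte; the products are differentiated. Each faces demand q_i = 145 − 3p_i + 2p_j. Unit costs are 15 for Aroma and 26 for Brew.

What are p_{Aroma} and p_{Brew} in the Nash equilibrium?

49.5625, 53.6875

Aroma's profit: π = (p_{Aroma} − 15)(145 − 3p_{Aroma} + 2p_{Brew}).
∂π/∂p_{Aroma} = 190 − 6p_{Aroma} + 2p_{Brew} = 0 ⇒ p_{Aroma} = 95/3 + (1/3)p_{Brew}.
Similarly p_{Brew} = 223/6 + (1/3)p_{Aroma}.
Solving the two reaction functions simultaneously: (1 − (1/3)(1/3))p_{Aroma} = 95/3 + (1/3)·(223/6), so (8/9)p_{Aroma} = 793/18 and p_{Aroma} = 49.5625.
Then p_{Brew} = 223/6 + (1/3)·49.5625 = 53.6875.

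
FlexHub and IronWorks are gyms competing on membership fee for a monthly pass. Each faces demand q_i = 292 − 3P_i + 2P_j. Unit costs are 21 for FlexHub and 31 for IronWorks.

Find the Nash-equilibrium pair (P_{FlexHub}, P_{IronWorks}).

FlexHub's profit: π = (P_{FlexHub} − 21)(292 − 3P_{FlexHub} + 2P_{IronWorks}).
∂π/∂P_{FlexHub} = 355 − 6P_{FlexHub} + 2P_{IronWorks} = 0 ⇒ P_{FlexHub} = 355/6 + (1/3)P_{IronWorks}.
Similarly P_{IronWorks} = 385/6 + (1/3)P_{FlexHub}.
Plugging P_{IronWorks} into FlexHub's best response: P_{FlexHub} = 355/6 + (1/3)(385/6 + (1/3)P_{FlexHub}) ⇒ (8/9)P_{FlexHub} = 725/9, so P_{FlexHub} = 90.625.
Then P_{IronWorks} = 385/6 + (1/3)·90.625 = 94.375.

90.625, 94.375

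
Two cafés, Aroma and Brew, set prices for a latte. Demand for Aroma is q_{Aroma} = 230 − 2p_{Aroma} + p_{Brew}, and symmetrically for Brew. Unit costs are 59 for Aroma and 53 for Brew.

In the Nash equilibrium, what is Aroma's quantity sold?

112.4

Aroma's profit: π = (p_{Aroma} − 59)(230 − 2p_{Aroma} + p_{Brew}).
∂π/∂p_{Aroma} = 348 − 4p_{Aroma} + p_{Brew} = 0 ⇒ p_{Aroma} = 87 + 0.25p_{Brew}.
Similarly p_{Brew} = 84 + 0.25p_{Aroma}.
Solving the two reaction functions simultaneously: (1 − (0.25)(0.25))p_{Aroma} = 87 + 0.25·84, so 0.9375p_{Aroma} = 108 and p_{Aroma} = 115.2.
Then p_{Brew} = 84 + 0.25·115.2 = 112.8.
q_{Aroma} = 230 − 2·115.2 + 112.8 = 112.4.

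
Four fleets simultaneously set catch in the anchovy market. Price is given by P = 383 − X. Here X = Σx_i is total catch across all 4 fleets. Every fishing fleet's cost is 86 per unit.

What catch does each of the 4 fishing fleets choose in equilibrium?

59.4

A representative fishing fleet's profit is π_i = x_i(383 − X) − 86x_i, with X = x_i + Σ_{j≠i} x_j.
First-order condition: 297 − 2x_i − Σ_{j≠i} x_j = 0.
Imposing symmetry (x_j = x for all j) turns Σ_{j≠i} x_j into 3x, so 297 = 5x and x = 59.4.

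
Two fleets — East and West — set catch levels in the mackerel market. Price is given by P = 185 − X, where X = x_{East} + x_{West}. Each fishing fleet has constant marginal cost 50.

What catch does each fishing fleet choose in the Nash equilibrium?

45

Fishing fleet East's profit: π = x_{East}(185 − (x_{East} + x_{West})) − 50x_{East}.
∂π/∂x_{East} = 135 − 2x_{East} − x_{West} = 0, so x_{East} = 67.5 − 0.5x_{West}.
The game is symmetric, so in equilibrium x_{West} = x_{East}: the reaction function gives 1.5x_{East} = 67.5, hence x_{East} = 45.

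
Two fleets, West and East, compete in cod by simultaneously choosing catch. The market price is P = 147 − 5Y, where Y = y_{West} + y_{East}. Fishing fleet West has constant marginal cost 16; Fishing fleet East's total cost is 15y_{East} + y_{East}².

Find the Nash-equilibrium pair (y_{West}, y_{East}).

Fishing fleet West's profit: π = y_{West}(147 − 5(y_{West} + y_{East})) − 16y_{West}.
∂π/∂y_{West} = 131 − 10y_{West} − 5y_{East} = 0, so y_{West} = 13.1 − 0.5y_{East}.
For East: ∂π/∂y_{East} = 132 − 12y_{East} − 5y_{West} = 0 ⇒ y_{East} = 11 − (5/12)y_{West}.
Plugging y_{East} into West's best response: y_{West} = 13.1 − 0.5(11 − (5/12)y_{West}) ⇒ (19/24)y_{West} = 7.6, so y_{West} = 9.6.
Then y_{East} = 11 − (5/12)·9.6 = 7.

9.6, 7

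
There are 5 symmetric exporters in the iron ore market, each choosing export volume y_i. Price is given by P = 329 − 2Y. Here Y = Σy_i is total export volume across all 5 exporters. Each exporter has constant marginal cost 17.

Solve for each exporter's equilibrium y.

26

A representative exporter's profit is π_i = y_i(329 − 2Y) − 17y_i, with Y = y_i + Σ_{j≠i} y_j.
First-order condition: 312 − 4y_i − 2Σ_{j≠i} y_j = 0.
With identical exporters, set every y_j = y: then 312 − 4y − 8y = 0, i.e. y = 312/12 = 26.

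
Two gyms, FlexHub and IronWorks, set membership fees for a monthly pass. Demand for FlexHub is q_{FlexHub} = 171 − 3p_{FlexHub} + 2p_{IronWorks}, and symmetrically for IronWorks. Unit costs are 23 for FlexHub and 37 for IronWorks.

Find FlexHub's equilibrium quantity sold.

118.875

FlexHub's profit: π = (p_{FlexHub} − 23)(171 − 3p_{FlexHub} + 2p_{IronWorks}).
∂π/∂p_{FlexHub} = 240 − 6p_{FlexHub} + 2p_{IronWorks} = 0 ⇒ p_{FlexHub} = 40 + (1/3)p_{IronWorks}.
Similarly p_{IronWorks} = 47 + (1/3)p_{FlexHub}.
Solving the two reaction functions simultaneously: (1 − (1/3)(1/3))p_{FlexHub} = 40 + (1/3)·47, so (8/9)p_{FlexHub} = 167/3 and p_{FlexHub} = 62.625.
Then p_{IronWorks} = 47 + (1/3)·62.625 = 67.875.
q_{FlexHub} = 171 − 3·62.625 + 2·67.875 = 118.875.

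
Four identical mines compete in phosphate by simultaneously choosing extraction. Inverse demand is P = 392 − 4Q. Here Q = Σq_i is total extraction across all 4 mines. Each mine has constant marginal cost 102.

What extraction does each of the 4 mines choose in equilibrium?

14.5

A representative mine's profit is π_i = q_i(392 − 4Q) − 102q_i, with Q = q_i + Σ_{j≠i} q_j.
First-order condition: 290 − 8q_i − 4Σ_{j≠i} q_j = 0.
In a symmetric equilibrium every mine chooses the same q, so Σ_{j≠i} q_j = 3q. The condition becomes 290 − 20q = 0, giving q = 290/20 = 14.5.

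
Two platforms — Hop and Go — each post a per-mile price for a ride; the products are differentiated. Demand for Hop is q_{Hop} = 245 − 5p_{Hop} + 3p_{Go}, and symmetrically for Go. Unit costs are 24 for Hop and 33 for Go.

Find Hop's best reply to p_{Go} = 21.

42.8

Hop's profit: π = (p_{Hop} − 24)(245 − 5p_{Hop} + 3p_{Go}).
∂π/∂p_{Hop} = 365 − 10p_{Hop} + 3p_{Go} = 0 ⇒ p_{Hop} = 36.5 + 0.3p_{Go}.
At p_{Go} = 21: p_{Hop} = 36.5 + 0.3·21 = 42.8.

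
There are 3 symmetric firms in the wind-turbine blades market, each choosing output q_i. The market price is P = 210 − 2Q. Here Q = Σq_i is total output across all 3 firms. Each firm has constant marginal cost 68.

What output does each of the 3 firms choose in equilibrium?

A representative firm's profit is π_i = q_i(210 − 2Q) − 68q_i, with Q = q_i + Σ_{j≠i} q_j.
First-order condition: 142 − 4q_i − 2Σ_{j≠i} q_j = 0.
With identical firms, set every q_j = q: then 142 − 4q − 4q = 0, i.e. q = 142/8 = 17.75.

17.75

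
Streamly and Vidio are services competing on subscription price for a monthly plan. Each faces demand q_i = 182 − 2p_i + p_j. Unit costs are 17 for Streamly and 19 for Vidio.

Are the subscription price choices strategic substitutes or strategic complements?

strategic complements

Streamly's profit: π = (p_{Streamly} − 17)(182 − 2p_{Streamly} + p_{Vidio}).
∂π/∂p_{Streamly} = 216 − 4p_{Streamly} + p_{Vidio} = 0 ⇒ p_{Streamly} = 54 + 0.25p_{Vidio}.
The best-response slope dp_{Streamly}/dp_{Vidio} = 0.25 > 0: the reaction function is upward-sloping, so the choices are strategic complements.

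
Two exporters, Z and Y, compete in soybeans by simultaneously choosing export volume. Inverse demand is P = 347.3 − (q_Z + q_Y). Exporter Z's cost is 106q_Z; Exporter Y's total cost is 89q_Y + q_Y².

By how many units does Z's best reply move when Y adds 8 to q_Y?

-4

Exporter Z's profit: π = q_Z(347.3 − (q_Z + q_Y)) − 106q_Z.
∂π/∂q_Z = 241.3 − 2q_Z − q_Y = 0, so q_Z = 120.65 − 0.5q_Y.
The reaction-function slope is −0.5, so an 8-unit rise in q_Y moves q_Z by −0.5 × 8 = −4. Z's best response falls — the actions are strategic substitutes.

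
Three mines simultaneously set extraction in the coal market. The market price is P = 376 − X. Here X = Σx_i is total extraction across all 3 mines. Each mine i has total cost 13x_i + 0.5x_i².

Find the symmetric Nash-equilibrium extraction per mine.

A representative mine's profit is π_i = x_i(376 − X) − 13x_i − 0.5x_i², with X = x_i + Σ_{j≠i} x_j.
First-order condition: 363 − 3x_i − Σ_{j≠i} x_j = 0.
With identical mines, set every x_j = x: then 363 − 3x − 2x = 0, i.e. x = 363/5 = 72.6.

72.6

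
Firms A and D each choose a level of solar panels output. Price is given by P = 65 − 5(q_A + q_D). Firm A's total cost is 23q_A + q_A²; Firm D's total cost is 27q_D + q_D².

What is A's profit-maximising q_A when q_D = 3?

2.25

Firm A's profit: π = q_A(65 − 5(q_A + q_D)) − 23q_A − q_A².
∂π/∂q_A = 42 − 12q_A − 5q_D = 0, so q_A = 3.5 − (5/12)q_D.
At q_D = 3: q_A = 3.5 − (5/12)·3 = 2.25.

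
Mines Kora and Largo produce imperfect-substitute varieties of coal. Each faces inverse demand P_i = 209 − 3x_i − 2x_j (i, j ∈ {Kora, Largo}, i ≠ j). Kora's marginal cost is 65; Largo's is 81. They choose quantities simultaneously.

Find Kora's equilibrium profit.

1083

Mine Kora's profit: π = x_{Kora}(209 − 3x_{Kora} − 2x_{Largo}) − 65x_{Kora}.
∂π/∂x_{Kora} = 144 − 6x_{Kora} − 2x_{Largo} = 0 ⇒ x_{Kora} = 24 − (1/3)x_{Largo}.
Similarly x_{Largo} = 64/3 − (1/3)x_{Kora}.
Substituting the second reaction function into the first: x_{Kora} = 24 − (1/3)(64/3 − (1/3)x_{Kora}), which gives (8/9)x_{Kora} = 152/9 ⇒ x_{Kora} = 19.
Then x_{Largo} = 64/3 − (1/3)·19 = 15.
P_{Kora} = 209 − 3·19 − 2·15 = 122.
Profit = (122 − 65)·19 = 1083.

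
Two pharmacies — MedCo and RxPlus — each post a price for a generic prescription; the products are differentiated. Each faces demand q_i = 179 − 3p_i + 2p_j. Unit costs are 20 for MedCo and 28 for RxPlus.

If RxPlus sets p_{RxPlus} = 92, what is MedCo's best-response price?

70.5

MedCo's profit: π = (p_{MedCo} − 20)(179 − 3p_{MedCo} + 2p_{RxPlus}).
∂π/∂p_{MedCo} = 239 − 6p_{MedCo} + 2p_{RxPlus} = 0 ⇒ p_{MedCo} = 239/6 + (1/3)p_{RxPlus}.
At p_{RxPlus} = 92: p_{MedCo} = 239/6 + (1/3)·92 = 70.5.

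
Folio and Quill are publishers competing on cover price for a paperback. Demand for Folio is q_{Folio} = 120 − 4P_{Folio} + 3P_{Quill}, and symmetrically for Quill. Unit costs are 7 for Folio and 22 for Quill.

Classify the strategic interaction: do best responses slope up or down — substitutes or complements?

Folio's profit: π = (P_{Folio} − 7)(120 − 4P_{Folio} + 3P_{Quill}).
∂π/∂P_{Folio} = 148 − 8P_{Folio} + 3P_{Quill} = 0 ⇒ P_{Folio} = 18.5 + 0.375P_{Quill}.
The best-response slope dP_{Folio}/dP_{Quill} = 0.375 > 0: the reaction function is upward-sloping, so the choices are strategic complements.

strategic complements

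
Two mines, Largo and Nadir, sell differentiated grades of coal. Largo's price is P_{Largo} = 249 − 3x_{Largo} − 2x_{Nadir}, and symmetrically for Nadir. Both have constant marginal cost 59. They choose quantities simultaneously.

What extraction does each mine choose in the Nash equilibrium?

23.75

Mine Largo's profit: π = x_{Largo}(249 − 3x_{Largo} − 2x_{Nadir}) − 59x_{Largo}.
∂π/∂x_{Largo} = 190 − 6x_{Largo} − 2x_{Nadir} = 0 ⇒ x_{Largo} = 95/3 − (1/3)x_{Nadir}.
The game is symmetric, so in equilibrium x_{Nadir} = x_{Largo}: the reaction function gives (4/3)x_{Largo} = 95/3, hence x_{Largo} = 23.75.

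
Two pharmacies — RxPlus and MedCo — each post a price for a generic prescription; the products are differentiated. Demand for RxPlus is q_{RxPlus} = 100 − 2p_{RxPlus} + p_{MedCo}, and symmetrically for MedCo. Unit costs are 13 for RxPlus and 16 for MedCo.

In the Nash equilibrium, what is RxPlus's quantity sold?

58.8

RxPlus's profit: π = (p_{RxPlus} − 13)(100 − 2p_{RxPlus} + p_{MedCo}).
∂π/∂p_{RxPlus} = 126 − 4p_{RxPlus} + p_{MedCo} = 0 ⇒ p_{RxPlus} = 31.5 + 0.25p_{MedCo}.
Similarly p_{MedCo} = 33 + 0.25p_{RxPlus}.
Plugging p_{MedCo} into RxPlus's best response: p_{RxPlus} = 31.5 + 0.25(33 + 0.25p_{RxPlus}) ⇒ 0.9375p_{RxPlus} = 39.75, so p_{RxPlus} = 42.4.
Then p_{MedCo} = 33 + 0.25·42.4 = 43.6.
q_{RxPlus} = 100 − 2·42.4 + 43.6 = 58.8.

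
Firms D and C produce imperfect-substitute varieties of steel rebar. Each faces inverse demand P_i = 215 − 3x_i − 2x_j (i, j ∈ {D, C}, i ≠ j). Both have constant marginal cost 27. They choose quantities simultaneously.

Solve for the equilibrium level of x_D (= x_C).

Firm D's profit: π = x_D(215 − 3x_D − 2x_C) − 27x_D.
∂π/∂x_D = 188 − 6x_D − 2x_C = 0 ⇒ x_D = 94/3 − (1/3)x_C.
By symmetry x_C = x_D; substituting into the reaction function, (4/3)x_D = 94/3 and x_D = 23.5.

23.5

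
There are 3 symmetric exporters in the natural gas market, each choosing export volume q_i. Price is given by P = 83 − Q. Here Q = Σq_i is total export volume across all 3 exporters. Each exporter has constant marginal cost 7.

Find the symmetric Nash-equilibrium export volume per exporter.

19

A representative exporter's profit is π_i = q_i(83 − Q) − 7q_i, with Q = q_i + Σ_{j≠i} q_j.
First-order condition: 76 − 2q_i − Σ_{j≠i} q_j = 0.
With identical exporters, set every q_j = q: then 76 − 2q − 2q = 0, i.e. q = 76/4 = 19.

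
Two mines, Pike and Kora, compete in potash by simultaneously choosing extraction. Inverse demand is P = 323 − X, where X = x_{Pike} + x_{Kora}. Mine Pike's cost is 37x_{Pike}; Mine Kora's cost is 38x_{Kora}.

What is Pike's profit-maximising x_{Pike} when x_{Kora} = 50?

Mine Pike's profit: π = x_{Pike}(323 − (x_{Pike} + x_{Kora})) − 37x_{Pike}.
∂π/∂x_{Pike} = 286 − 2x_{Pike} − x_{Kora} = 0, so x_{Pike} = 143 − 0.5x_{Kora}.
At x_{Kora} = 50: x_{Pike} = 143 − 0.5·50 = 118.

118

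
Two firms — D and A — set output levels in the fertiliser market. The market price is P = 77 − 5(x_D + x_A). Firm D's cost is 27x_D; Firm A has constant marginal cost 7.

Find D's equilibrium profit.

Firm D's profit: π = x_D(77 − 5(x_D + x_A)) − 27x_D.
∂π/∂x_D = 50 − 10x_D − 5x_A = 0, so x_D = 5 − 0.5x_A.
By the same steps for A: x_A = 7 − 0.5x_D.
Solving the two reaction functions simultaneously: (1 − (−0.5)(−0.5))x_D = 5 − 0.5·7, so 0.75x_D = 1.5 and x_D = 2.
Then x_A = 7 − 0.5·2 = 6.
Price P = 77 − 5·8 = 37.
D's profit: (37 − 27)·2 = 20.

20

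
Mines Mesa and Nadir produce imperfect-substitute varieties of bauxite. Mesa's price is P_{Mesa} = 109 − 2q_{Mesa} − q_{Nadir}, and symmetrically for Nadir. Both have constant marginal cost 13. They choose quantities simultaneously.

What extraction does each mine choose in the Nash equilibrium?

Mine Mesa's profit: π = q_{Mesa}(109 − 2q_{Mesa} − q_{Nadir}) − 13q_{Mesa}.
∂π/∂q_{Mesa} = 96 − 4q_{Mesa} − q_{Nadir} = 0 ⇒ q_{Mesa} = 24 − 0.25q_{Nadir}.
The game is symmetric, so in equilibrium q_{Nadir} = q_{Mesa}: the reaction function gives 1.25q_{Mesa} = 24, hence q_{Mesa} = 19.2.

19.2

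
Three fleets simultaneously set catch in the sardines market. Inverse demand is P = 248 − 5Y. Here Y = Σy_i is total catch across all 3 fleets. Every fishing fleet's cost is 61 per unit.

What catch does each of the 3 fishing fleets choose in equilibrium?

9.35

A representative fishing fleet's profit is π_i = y_i(248 − 5Y) − 61y_i, with Y = y_i + Σ_{j≠i} y_j.
First-order condition: 187 − 10y_i − 5Σ_{j≠i} y_j = 0.
With identical fishing fleets, set every y_j = y: then 187 − 10y − 10y = 0, i.e. y = 187/20 = 9.35.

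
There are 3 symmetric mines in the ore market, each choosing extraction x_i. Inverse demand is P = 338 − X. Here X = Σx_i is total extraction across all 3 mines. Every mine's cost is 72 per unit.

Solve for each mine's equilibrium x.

A representative mine's profit is π_i = x_i(338 − X) − 72x_i, with X = x_i + Σ_{j≠i} x_j.
First-order condition: 266 − 2x_i − Σ_{j≠i} x_j = 0.
In a symmetric equilibrium every mine chooses the same x, so Σ_{j≠i} x_j = 2x. The condition becomes 266 − 4x = 0, giving x = 266/4 = 66.5.

66.5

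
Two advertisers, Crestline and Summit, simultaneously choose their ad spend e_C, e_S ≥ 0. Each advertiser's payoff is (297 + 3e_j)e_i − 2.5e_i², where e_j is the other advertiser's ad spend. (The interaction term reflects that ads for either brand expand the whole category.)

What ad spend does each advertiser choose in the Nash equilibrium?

148.5

Crestline's payoff is (297 + 3e_S)e_C − 2.5e_C².
∂π/∂e_C = 297 + 3e_S − 5e_C = 0, so e_C = 59.4 + 0.6e_S.
By symmetry e_S = e_C; substituting into the reaction function, 0.4e_C = 59.4 and e_C = 148.5.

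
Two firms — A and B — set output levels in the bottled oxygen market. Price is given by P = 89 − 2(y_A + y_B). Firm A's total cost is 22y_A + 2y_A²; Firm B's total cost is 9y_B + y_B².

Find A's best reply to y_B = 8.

6.375

Firm A's profit: π = y_A(89 − 2(y_A + y_B)) − 22y_A − 2y_A².
∂π/∂y_A = 67 − 8y_A − 2y_B = 0, so y_A = 8.375 − 0.25y_B.
At y_B = 8: y_A = 8.375 − 0.25·8 = 6.375.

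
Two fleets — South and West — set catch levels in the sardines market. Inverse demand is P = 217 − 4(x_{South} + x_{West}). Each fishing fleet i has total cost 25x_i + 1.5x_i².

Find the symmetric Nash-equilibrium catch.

Fishing fleet South's profit: π = x_{South}(217 − 4(x_{South} + x_{West})) − 25x_{South} − 1.5x_{South}².
∂π/∂x_{South} = 192 − 11x_{South} − 4x_{West} = 0, so x_{South} = 192/11 − (4/11)x_{West}.
By symmetry x_{West} = x_{South}; substituting into the reaction function, (15/11)x_{South} = 192/11 and x_{South} = 12.8.

12.8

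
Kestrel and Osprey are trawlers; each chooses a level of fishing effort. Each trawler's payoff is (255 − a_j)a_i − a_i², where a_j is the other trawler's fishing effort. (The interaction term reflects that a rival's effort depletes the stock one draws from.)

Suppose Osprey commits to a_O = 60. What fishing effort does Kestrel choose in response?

Kestrel's payoff is (255 − a_O)a_K − a_K².
∂π/∂a_K = 255 − a_O − 2a_K = 0, so a_K = 127.5 − 0.5a_O.
At a_O = 60: a_K = 127.5 − 0.5·60 = 97.5.

97.5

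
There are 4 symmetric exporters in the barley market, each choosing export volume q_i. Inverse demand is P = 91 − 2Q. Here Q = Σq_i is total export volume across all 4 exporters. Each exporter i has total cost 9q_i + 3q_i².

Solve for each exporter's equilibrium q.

5.125

A representative exporter's profit is π_i = q_i(91 − 2Q) − 9q_i − 3q_i², with Q = q_i + Σ_{j≠i} q_j.
First-order condition: 82 − 10q_i − 2Σ_{j≠i} q_j = 0.
In a symmetric equilibrium every exporter chooses the same q, so Σ_{j≠i} q_j = 3q. The condition becomes 82 − 16q = 0, giving q = 82/16 = 5.125.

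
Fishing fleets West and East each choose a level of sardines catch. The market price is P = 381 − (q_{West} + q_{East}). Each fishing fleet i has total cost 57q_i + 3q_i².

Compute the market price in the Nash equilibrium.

309

Fishing fleet West's profit: π = q_{West}(381 − (q_{West} + q_{East})) − 57q_{West} − 3q_{West}².
∂π/∂q_{West} = 324 − 8q_{West} − q_{East} = 0, so q_{West} = 40.5 − 0.125q_{East}.
The game is symmetric, so in equilibrium q_{East} = q_{West}: the reaction function gives 1.125q_{West} = 40.5, hence q_{West} = 36.
Equilibrium price: P = 381 − 72 = 309.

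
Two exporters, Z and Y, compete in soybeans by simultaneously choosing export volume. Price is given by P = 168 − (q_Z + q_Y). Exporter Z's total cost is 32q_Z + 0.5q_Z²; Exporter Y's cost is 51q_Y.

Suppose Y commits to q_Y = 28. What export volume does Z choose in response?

Exporter Z's profit: π = q_Z(168 − (q_Z + q_Y)) − 32q_Z − 0.5q_Z².
∂π/∂q_Z = 136 − 3q_Z − q_Y = 0, so q_Z = 136/3 − (1/3)q_Y.
At q_Y = 28: q_Z = 136/3 − (1/3)·28 = 36.

36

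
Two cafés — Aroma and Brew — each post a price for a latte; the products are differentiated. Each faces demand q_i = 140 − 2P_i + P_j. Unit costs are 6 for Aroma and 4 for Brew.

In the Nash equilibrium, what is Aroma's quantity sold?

Aroma's profit: π = (P_{Aroma} − 6)(140 − 2P_{Aroma} + P_{Brew}).
∂π/∂P_{Aroma} = 152 − 4P_{Aroma} + P_{Brew} = 0 ⇒ P_{Aroma} = 38 + 0.25P_{Brew}.
Similarly P_{Brew} = 37 + 0.25P_{Aroma}.
Solving the two reaction functions simultaneously: (1 − (0.25)(0.25))P_{Aroma} = 38 + 0.25·37, so 0.9375P_{Aroma} = 47.25 and P_{Aroma} = 50.4.
Then P_{Brew} = 37 + 0.25·50.4 = 49.6.
q_{Aroma} = 140 − 2·50.4 + 49.6 = 88.8.

88.8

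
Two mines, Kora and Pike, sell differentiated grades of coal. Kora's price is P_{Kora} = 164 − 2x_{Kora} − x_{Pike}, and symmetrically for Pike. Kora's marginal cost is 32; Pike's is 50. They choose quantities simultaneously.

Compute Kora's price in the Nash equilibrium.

Mine Kora's profit: π = x_{Kora}(164 − 2x_{Kora} − x_{Pike}) − 32x_{Kora}.
∂π/∂x_{Kora} = 132 − 4x_{Kora} − x_{Pike} = 0 ⇒ x_{Kora} = 33 − 0.25x_{Pike}.
Similarly x_{Pike} = 28.5 − 0.25x_{Kora}.
Plugging x_{Pike} into Kora's best response: x_{Kora} = 33 − 0.25(28.5 − 0.25x_{Kora}) ⇒ 0.9375x_{Kora} = 25.875, so x_{Kora} = 27.6.
Then x_{Pike} = 28.5 − 0.25·27.6 = 21.6.
P_{Kora} = 164 − 2·27.6 − 21.6 = 87.2.

87.2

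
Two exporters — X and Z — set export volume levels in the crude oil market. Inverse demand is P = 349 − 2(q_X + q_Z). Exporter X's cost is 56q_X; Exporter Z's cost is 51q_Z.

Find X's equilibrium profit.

Exporter X's profit: π = q_X(349 − 2(q_X + q_Z)) − 56q_X.
∂π/∂q_X = 293 − 4q_X − 2q_Z = 0, so q_X = 73.25 − 0.5q_Z.
By the same steps for Z: q_Z = 74.5 − 0.5q_X.
Plugging q_Z into X's best response: q_X = 73.25 − 0.5(74.5 − 0.5q_X) ⇒ 0.75q_X = 36, so q_X = 48.
Then q_Z = 74.5 − 0.5·48 = 50.5.
Price P = 349 − 2·98.5 = 152.
X's profit: (152 − 56)·48 = 4608.

4608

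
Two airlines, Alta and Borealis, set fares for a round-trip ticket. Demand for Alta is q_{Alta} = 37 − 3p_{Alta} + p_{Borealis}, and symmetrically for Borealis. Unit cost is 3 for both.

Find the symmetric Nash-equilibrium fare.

Alta's profit: π = (p_{Alta} − 3)(37 − 3p_{Alta} + p_{Borealis}).
∂π/∂p_{Alta} = 46 − 6p_{Alta} + p_{Borealis} = 0 ⇒ p_{Alta} = 23/3 + (1/6)p_{Borealis}.
The game is symmetric, so in equilibrium p_{Borealis} = p_{Alta}: the reaction function gives (5/6)p_{Alta} = 23/3, hence p_{Alta} = 9.2.

9.2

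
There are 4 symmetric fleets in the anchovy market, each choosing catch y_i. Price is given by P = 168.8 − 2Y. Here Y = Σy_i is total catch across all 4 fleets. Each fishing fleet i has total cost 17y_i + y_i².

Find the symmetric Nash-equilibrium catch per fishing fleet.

A representative fishing fleet's profit is π_i = y_i(168.8 − 2Y) − 17y_i − y_i², with Y = y_i + Σ_{j≠i} y_j.
First-order condition: 151.8 − 6y_i − 2Σ_{j≠i} y_j = 0.
With identical fishing fleets, set every y_j = y: then 151.8 − 6y − 6y = 0, i.e. y = 151.8/12 = 12.65.

12.65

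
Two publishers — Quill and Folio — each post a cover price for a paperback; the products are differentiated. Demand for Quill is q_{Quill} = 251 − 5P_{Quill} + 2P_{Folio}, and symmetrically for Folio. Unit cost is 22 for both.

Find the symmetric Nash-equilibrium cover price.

45.125

Quill's profit: π = (P_{Quill} − 22)(251 − 5P_{Quill} + 2P_{Folio}).
∂π/∂P_{Quill} = 361 − 10P_{Quill} + 2P_{Folio} = 0 ⇒ P_{Quill} = 36.1 + 0.2P_{Folio}.
Setting P_{Quill} = P_{Folio} in the reaction function: P_{Quill} = 36.1 + 0.2P_{Quill}, so P_{Quill} = 36.1 / 0.8 = 45.125.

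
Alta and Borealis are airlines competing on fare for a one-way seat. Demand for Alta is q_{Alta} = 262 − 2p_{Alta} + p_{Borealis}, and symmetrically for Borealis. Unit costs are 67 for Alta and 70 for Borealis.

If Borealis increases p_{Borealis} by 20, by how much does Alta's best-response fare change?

5

Alta's profit: π = (p_{Alta} − 67)(262 − 2p_{Alta} + p_{Borealis}).
∂π/∂p_{Alta} = 396 − 4p_{Alta} + p_{Borealis} = 0 ⇒ p_{Alta} = 99 + 0.25p_{Borealis}.
The reaction-function slope is 0.25, so a 20-unit rise in p_{Borealis} moves p_{Alta} by 0.25 × 20 = 5. Alta's best response rises — the actions are strategic complements.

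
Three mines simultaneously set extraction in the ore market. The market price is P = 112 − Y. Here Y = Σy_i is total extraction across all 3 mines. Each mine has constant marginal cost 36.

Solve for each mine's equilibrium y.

A representative mine's profit is π_i = y_i(112 − Y) − 36y_i, with Y = y_i + Σ_{j≠i} y_j.
First-order condition: 76 − 2y_i − Σ_{j≠i} y_j = 0.
Imposing symmetry (y_j = y for all j) turns Σ_{j≠i} y_j into 2y, so 76 = 4y and y = 19.

19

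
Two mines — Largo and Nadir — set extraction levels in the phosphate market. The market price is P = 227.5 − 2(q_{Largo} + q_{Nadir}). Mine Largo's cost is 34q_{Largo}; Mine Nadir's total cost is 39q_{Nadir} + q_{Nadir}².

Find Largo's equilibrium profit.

Mine Largo's profit: π = q_{Largo}(227.5 − 2(q_{Largo} + q_{Nadir})) − 34q_{Largo}.
∂π/∂q_{Largo} = 193.5 − 4q_{Largo} − 2q_{Nadir} = 0, so q_{Largo} = 48.375 − 0.5q_{Nadir}.
For Nadir: ∂π/∂q_{Nadir} = 188.5 − 6q_{Nadir} − 2q_{Largo} = 0 ⇒ q_{Nadir} = 377/12 − (1/3)q_{Largo}.
Solving the two reaction functions simultaneously: (1 − (−0.5)(−1/3))q_{Largo} = 48.375 − 0.5·(377/12), so (5/6)q_{Largo} = 98/3 and q_{Largo} = 39.2.
Then q_{Nadir} = 377/12 − (1/3)·39.2 = 18.35.
Price P = 227.5 − 2·57.55 = 112.4.
Largo's profit: (112.4 − 34)·39.2 = 3073.28.

3073.28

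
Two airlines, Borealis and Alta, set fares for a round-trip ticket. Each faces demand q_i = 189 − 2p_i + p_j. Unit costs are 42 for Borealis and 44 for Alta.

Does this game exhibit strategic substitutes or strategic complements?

strategic complements

Borealis's profit: π = (p_{Borealis} − 42)(189 − 2p_{Borealis} + p_{Alta}).
∂π/∂p_{Borealis} = 273 − 4p_{Borealis} + p_{Alta} = 0 ⇒ p_{Borealis} = 68.25 + 0.25p_{Alta}.
The best-response slope dp_{Borealis}/dp_{Alta} = 0.25 > 0: the reaction function is upward-sloping, so the choices are strategic complements.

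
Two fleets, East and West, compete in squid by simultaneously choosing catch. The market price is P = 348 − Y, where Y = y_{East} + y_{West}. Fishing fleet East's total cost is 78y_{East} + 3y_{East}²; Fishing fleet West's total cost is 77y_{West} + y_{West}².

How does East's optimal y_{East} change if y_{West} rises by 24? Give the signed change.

-3

Fishing fleet East's profit: π = y_{East}(348 − (y_{East} + y_{West})) − 78y_{East} − 3y_{East}².
∂π/∂y_{East} = 270 − 8y_{East} − y_{West} = 0, so y_{East} = 33.75 − 0.125y_{West}.
The reaction-function slope is −0.125, so a 24-unit rise in y_{West} moves y_{East} by −0.125 × 24 = −3. East's best response falls — the actions are strategic substitutes.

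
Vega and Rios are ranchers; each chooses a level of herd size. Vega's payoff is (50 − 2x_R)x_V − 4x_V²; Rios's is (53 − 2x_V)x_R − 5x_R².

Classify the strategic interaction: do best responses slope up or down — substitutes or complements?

Expanding Vega's payoff: 50x_V − 2x_Rx_V − 4x_V².
∂π/∂x_V = 50 − 2x_R − 8x_V = 0, so x_V = 6.25 − 0.25x_R.
The best-response slope dx_V/dx_R = −0.25 < 0: the reaction function is downward-sloping, so the choices are strategic substitutes.

strategic substitutes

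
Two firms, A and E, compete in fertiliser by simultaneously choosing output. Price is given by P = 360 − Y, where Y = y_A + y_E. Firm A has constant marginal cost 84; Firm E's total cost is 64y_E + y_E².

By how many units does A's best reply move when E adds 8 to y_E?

-4

Firm A's profit: π = y_A(360 − (y_A + y_E)) − 84y_A.
∂π/∂y_A = 276 − 2y_A − y_E = 0, so y_A = 138 − 0.5y_E.
The reaction-function slope is −0.5, so an 8-unit rise in y_E moves y_A by −0.5 × 8 = −4. A's best response falls — the actions are strategic substitutes.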